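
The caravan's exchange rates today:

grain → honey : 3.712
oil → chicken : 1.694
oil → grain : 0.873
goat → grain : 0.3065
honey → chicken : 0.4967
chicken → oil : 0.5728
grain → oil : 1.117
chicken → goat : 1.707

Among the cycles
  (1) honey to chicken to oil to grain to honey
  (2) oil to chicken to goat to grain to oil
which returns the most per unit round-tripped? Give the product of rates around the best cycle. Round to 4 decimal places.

(1) 0.4967 × 0.5728 × 0.873 × 3.712 = 0.92198
(2) 1.694 × 1.707 × 0.3065 × 1.117 = 0.98999
Highest is cycle (2) at 0.9900 (≤1, no arbitrage).

0.9900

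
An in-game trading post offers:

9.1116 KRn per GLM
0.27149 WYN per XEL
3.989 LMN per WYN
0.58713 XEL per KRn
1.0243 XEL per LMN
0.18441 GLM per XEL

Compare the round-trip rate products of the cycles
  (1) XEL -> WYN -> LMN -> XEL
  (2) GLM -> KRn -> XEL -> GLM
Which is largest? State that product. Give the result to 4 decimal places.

(1) 0.27149 × 3.989 × 1.0243 = 1.10929
(2) 9.1116 × 0.58713 × 0.18441 = 0.98654
Highest is cycle (1) at 1.1093 (>1, arbitrage).

1.1093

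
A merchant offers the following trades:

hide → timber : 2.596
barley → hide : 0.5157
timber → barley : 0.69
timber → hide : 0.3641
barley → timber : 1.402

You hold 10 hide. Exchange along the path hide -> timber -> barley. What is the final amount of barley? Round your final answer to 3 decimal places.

17.912

10 hide × 2.596 = 25.96 timber
25.96 timber × 0.69 = 17.9124 barley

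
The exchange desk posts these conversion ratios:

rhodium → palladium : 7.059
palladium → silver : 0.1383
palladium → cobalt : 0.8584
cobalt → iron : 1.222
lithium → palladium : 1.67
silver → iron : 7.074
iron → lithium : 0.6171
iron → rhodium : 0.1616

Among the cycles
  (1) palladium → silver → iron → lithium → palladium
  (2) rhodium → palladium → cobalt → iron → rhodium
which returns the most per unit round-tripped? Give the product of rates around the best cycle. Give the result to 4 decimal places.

(1) 0.1383 × 7.074 × 0.6171 × 1.67 = 1.00823
(2) 7.059 × 0.8584 × 1.222 × 0.1616 = 1.19659
Highest is cycle (2) at 1.1966 (>1, arbitrage).

1.1966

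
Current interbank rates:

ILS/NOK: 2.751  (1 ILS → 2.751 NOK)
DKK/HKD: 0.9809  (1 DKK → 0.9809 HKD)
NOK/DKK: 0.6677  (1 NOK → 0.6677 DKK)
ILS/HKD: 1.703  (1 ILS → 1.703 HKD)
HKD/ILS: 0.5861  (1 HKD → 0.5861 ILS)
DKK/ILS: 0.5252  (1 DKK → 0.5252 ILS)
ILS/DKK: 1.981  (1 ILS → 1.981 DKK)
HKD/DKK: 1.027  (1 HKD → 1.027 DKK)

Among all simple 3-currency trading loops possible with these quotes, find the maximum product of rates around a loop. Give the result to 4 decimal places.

HKD→ILS→DKK→HKD: 0.5861 × 1.981 × 0.9809 = 1.13889
DKK→ILS→NOK→DKK: 0.5252 × 2.751 × 0.6677 = 0.96471
HKD→DKK→ILS→HKD: 1.027 × 0.5252 × 1.703 = 0.91856
Maximum is HKD→ILS→DKK→HKD at 1.1389; arbitrage exists.

1.1389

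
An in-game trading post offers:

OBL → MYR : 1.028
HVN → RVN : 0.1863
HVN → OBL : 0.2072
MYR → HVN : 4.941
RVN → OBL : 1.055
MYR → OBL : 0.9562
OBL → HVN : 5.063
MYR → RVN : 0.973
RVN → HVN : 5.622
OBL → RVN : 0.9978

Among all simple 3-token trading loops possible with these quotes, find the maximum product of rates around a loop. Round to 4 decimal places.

1.1623

HVN→OBL→RVN→HVN: 0.2072 × 0.9978 × 5.622 = 1.16232
OBL→MYR→RVN→OBL: 1.028 × 0.973 × 1.055 = 1.05526
HVN→OBL→MYR→HVN: 0.2072 × 1.028 × 4.941 = 1.05244
HVN→RVN→OBL→HVN: 0.1863 × 1.055 × 5.063 = 0.99511
Maximum is HVN→OBL→RVN→HVN at 1.1623; arbitrage exists.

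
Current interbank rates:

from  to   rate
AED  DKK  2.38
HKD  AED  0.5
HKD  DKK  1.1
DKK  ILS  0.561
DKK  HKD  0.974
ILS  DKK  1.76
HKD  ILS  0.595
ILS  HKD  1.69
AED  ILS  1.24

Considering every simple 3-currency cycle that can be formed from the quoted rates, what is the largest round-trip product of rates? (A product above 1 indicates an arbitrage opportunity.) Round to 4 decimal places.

HKD→AED→DKK→HKD: 0.5 × 2.38 × 0.974 = 1.15906
HKD→AED→ILS→HKD: 0.5 × 1.24 × 1.69 = 1.04780
HKD→DKK→ILS→HKD: 1.1 × 0.561 × 1.69 = 1.04290
HKD→ILS→DKK→HKD: 0.595 × 1.76 × 0.974 = 1.01997
Maximum is HKD→AED→DKK→HKD at 1.1591; arbitrage exists.

1.1591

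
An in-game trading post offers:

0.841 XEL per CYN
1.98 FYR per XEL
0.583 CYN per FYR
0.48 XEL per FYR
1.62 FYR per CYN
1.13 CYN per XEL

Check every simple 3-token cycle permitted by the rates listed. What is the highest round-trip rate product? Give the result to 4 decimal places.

0.9708

CYN→XEL→FYR→CYN: 0.841 × 1.98 × 0.583 = 0.97080
CYN→FYR→XEL→CYN: 1.62 × 0.48 × 1.13 = 0.87869
Maximum is CYN→XEL→FYR→CYN at 0.9708; no arbitrage — every cycle loses value.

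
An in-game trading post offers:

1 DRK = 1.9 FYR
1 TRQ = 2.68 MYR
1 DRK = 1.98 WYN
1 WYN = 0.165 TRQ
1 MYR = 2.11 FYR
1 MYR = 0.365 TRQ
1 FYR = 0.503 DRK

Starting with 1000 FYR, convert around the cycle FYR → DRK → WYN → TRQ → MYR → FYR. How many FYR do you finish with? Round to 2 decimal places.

1000 FYR × 0.503 = 503 DRK
503 DRK × 1.98 = 995.94 WYN
995.94 WYN × 0.165 = 164.3301 TRQ
164.3301 TRQ × 2.68 = 440.404668 MYR
440.404668 MYR × 2.11 = 929.25384948 FYR

929.25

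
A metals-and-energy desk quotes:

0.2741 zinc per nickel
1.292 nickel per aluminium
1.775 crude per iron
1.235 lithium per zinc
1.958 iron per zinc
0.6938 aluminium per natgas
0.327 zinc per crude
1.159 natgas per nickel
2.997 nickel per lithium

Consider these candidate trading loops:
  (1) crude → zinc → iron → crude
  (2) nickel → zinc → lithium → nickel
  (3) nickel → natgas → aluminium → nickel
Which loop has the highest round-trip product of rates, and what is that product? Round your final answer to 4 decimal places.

1.1365

(1) 0.327 × 1.958 × 1.775 = 1.13647
(2) 0.2741 × 1.235 × 2.997 = 1.01452
(3) 1.159 × 0.6938 × 1.292 = 1.03892
Highest is cycle (1) at 1.1365 (>1, arbitrage).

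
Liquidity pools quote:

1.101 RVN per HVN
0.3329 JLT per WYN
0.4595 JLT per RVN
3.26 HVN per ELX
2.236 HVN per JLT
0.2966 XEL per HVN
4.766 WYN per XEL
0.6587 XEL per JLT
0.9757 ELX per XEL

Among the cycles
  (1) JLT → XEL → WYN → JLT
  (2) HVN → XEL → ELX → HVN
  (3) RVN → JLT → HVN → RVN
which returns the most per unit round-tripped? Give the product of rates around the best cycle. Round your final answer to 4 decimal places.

1.1312

(1) 0.6587 × 4.766 × 0.3329 = 1.04509
(2) 0.2966 × 0.9757 × 3.26 = 0.94342
(3) 0.4595 × 2.236 × 1.101 = 1.13121
Highest is cycle (3) at 1.1312 (>1, arbitrage).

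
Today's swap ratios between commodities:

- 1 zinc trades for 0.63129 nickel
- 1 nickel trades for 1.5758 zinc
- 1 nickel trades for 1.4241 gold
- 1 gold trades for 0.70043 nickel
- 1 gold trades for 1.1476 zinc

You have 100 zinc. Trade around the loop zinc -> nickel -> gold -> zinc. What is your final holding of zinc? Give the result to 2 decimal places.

103.17

100 zinc × 0.63129 = 63.129 nickel
63.129 nickel × 1.4241 = 89.9020089 gold
89.9020089 gold × 1.1476 = 103.17154541364 zinc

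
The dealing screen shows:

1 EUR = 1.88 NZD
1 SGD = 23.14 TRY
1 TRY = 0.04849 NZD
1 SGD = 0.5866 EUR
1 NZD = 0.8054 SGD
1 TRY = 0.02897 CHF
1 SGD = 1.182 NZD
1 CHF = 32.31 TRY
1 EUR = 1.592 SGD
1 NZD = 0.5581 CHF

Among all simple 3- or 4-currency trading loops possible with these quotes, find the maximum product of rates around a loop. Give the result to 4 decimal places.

0.9037

TRY→NZD→SGD→TRY: 0.04849 × 0.8054 × 23.14 = 0.90371
NZD→SGD→EUR→NZD: 0.8054 × 0.5866 × 1.88 = 0.88820
TRY→NZD→CHF→TRY: 0.04849 × 0.5581 × 32.31 = 0.87438
Maximum is TRY→NZD→SGD→TRY at 0.9037; no arbitrage — every cycle loses value.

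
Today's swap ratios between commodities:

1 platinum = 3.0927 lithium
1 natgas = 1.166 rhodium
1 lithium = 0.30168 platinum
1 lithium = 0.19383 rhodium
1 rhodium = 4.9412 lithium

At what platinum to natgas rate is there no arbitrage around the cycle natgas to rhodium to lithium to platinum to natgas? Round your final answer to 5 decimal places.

0.57534

Known legs of the cycle: 1.166 × 4.9412 × 0.30168 = 1.738110977856
For no arbitrage the full-cycle product must be 1, so the missing rate is 1 / 1.738110977856 ≈ 0.5753373.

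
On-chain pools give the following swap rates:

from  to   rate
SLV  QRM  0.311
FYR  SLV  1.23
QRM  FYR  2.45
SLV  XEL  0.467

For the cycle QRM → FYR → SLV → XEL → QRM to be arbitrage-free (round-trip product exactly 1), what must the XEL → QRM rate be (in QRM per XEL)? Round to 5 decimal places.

0.71058

Known legs of the cycle: 2.45 × 1.23 × 0.467 = 1.4073045
For no arbitrage the full-cycle product must be 1, so the missing rate is 1 / 1.4073045 ≈ 0.7105783.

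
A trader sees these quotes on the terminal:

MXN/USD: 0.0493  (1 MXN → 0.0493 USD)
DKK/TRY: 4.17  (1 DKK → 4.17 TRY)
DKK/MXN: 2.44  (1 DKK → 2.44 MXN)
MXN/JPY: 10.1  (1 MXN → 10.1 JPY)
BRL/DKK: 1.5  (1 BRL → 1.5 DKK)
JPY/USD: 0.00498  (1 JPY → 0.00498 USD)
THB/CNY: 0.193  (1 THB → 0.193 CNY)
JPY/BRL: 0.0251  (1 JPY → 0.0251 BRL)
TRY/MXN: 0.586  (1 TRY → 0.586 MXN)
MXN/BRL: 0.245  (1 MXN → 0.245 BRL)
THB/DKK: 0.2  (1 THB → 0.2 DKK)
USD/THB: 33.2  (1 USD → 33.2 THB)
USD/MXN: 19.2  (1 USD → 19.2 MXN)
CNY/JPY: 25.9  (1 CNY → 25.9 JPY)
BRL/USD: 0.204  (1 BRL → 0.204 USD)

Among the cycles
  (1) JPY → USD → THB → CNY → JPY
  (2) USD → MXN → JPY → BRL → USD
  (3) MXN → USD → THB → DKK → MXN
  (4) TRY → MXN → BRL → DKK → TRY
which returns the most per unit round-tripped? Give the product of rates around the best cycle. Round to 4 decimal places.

0.9929

(1) 0.00498 × 33.2 × 0.193 × 25.9 = 0.82647
(2) 19.2 × 10.1 × 0.0251 × 0.204 = 0.99295
(3) 0.0493 × 33.2 × 0.2 × 2.44 = 0.79874
(4) 0.586 × 0.245 × 1.5 × 4.17 = 0.89803
Highest is cycle (2) at 0.9929 (≤1, no arbitrage).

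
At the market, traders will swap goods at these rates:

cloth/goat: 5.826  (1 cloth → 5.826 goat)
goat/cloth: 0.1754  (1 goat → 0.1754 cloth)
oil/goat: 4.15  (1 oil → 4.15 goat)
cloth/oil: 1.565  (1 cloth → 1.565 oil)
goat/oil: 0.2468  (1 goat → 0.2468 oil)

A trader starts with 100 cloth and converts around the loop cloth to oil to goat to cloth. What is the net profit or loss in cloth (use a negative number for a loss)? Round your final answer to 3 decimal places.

13.918

100 cloth × 1.565 = 156.5 oil
156.5 oil × 4.15 = 649.475 goat
649.475 goat × 0.1754 = 113.917915 cloth
Net change: 113.917915 − 100 = 13.917915 cloth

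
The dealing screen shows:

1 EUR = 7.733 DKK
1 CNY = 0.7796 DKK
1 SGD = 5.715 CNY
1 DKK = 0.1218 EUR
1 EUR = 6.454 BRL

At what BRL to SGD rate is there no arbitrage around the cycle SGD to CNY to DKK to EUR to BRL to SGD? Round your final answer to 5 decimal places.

Known legs of the cycle: 5.715 × 0.7796 × 0.1218 × 6.454 = 3.5023884702408
For no arbitrage the full-cycle product must be 1, so the missing rate is 1 / 3.5023884702408 ≈ 0.2855194.

0.28552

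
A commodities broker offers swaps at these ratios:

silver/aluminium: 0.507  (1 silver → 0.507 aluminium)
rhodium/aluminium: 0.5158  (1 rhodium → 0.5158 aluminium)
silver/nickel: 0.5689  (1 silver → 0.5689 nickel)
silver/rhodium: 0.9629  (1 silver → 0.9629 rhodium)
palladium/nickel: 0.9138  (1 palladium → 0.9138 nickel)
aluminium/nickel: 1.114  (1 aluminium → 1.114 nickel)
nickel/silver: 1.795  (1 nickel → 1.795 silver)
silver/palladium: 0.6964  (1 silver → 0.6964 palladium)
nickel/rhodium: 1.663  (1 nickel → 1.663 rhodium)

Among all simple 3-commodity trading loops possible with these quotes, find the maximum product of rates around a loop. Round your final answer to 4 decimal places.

1.1423

palladium→nickel→silver→palladium: 0.9138 × 1.795 × 0.6964 = 1.14228
silver→aluminium→nickel→silver: 0.507 × 1.114 × 1.795 = 1.01381
nickel→rhodium→aluminium→nickel: 1.663 × 0.5158 × 1.114 = 0.95556
Maximum is palladium→nickel→silver→palladium at 1.1423; arbitrage exists.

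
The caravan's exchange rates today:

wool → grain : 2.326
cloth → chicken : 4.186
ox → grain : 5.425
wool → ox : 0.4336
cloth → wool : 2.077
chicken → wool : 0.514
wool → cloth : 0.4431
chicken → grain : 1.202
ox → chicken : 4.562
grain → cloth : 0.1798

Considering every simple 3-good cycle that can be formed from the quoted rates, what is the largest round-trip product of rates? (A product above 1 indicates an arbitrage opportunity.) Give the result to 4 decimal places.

wool→ox→chicken→wool: 0.4336 × 4.562 × 0.514 = 1.01673
cloth→chicken→wool→cloth: 4.186 × 0.514 × 0.4431 = 0.95338
cloth→chicken→grain→cloth: 4.186 × 1.202 × 0.1798 = 0.90468
cloth→wool→grain→cloth: 2.077 × 2.326 × 0.1798 = 0.86863
Maximum is wool→ox→chicken→wool at 1.0167; arbitrage exists.

1.0167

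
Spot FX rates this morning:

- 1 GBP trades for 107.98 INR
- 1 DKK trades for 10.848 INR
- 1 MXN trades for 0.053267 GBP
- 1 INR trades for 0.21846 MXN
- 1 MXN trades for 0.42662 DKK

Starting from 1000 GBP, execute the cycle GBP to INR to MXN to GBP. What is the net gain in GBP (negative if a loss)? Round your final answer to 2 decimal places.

256.53

1000 GBP × 107.98 = 107980 INR
107980 INR × 0.21846 = 23589.3108 MXN
23589.3108 MXN × 0.053267 = 1256.5318183836 GBP
Net change: 1256.5318183836 − 1000 = 256.5318183836 GBP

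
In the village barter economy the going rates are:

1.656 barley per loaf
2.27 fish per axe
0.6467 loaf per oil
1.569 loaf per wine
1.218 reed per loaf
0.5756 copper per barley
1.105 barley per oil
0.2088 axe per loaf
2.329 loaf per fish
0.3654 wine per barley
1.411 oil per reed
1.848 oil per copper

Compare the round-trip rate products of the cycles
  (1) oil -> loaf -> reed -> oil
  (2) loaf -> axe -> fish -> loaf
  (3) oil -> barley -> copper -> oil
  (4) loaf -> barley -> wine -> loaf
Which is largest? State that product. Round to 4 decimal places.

1.1754

(1) 0.6467 × 1.218 × 1.411 = 1.11142
(2) 0.2088 × 2.27 × 2.329 = 1.10389
(3) 1.105 × 0.5756 × 1.848 = 1.17540
(4) 1.656 × 0.3654 × 1.569 = 0.94941
Highest is cycle (3) at 1.1754 (>1, arbitrage).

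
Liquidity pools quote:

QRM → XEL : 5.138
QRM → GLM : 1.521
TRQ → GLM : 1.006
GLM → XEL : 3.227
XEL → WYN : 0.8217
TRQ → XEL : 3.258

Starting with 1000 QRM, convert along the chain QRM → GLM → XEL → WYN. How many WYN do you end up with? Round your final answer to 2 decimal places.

4033.12

1000 QRM × 1.521 = 1521 GLM
1521 GLM × 3.227 = 4908.267 XEL
4908.267 XEL × 0.8217 = 4033.1229939 WYN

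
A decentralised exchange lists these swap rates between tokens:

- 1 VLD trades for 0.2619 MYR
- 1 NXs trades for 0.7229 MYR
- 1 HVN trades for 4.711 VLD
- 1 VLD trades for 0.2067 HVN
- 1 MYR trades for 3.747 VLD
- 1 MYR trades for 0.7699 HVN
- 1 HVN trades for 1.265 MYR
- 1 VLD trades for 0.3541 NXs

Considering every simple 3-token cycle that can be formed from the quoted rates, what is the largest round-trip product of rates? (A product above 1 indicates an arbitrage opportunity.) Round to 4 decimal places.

VLD→HVN→MYR→VLD: 0.2067 × 1.265 × 3.747 = 0.97975
VLD→NXs→MYR→VLD: 0.3541 × 0.7229 × 3.747 = 0.95915
VLD→MYR→HVN→VLD: 0.2619 × 0.7699 × 4.711 = 0.94991
Maximum is VLD→HVN→MYR→VLD at 0.9797; no arbitrage — every cycle loses value.

0.9797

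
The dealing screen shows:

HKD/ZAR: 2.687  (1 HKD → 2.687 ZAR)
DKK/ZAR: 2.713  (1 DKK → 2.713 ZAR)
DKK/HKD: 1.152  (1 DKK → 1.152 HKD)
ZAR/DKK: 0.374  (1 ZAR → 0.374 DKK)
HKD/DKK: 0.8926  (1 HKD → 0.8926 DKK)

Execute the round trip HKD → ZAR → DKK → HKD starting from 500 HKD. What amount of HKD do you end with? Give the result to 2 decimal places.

578.84

500 HKD × 2.687 = 1343.5 ZAR
1343.5 ZAR × 0.374 = 502.469 DKK
502.469 DKK × 1.152 = 578.844288 HKD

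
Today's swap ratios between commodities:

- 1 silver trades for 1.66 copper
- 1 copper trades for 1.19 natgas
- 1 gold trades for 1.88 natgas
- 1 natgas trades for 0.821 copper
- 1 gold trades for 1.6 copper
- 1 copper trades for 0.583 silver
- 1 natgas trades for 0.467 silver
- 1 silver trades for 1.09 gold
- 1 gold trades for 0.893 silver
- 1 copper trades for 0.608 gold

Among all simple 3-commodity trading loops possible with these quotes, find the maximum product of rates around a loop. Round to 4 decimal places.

silver→gold→copper→silver: 1.09 × 1.6 × 0.583 = 1.01675
natgas→silver→gold→natgas: 0.467 × 1.09 × 1.88 = 0.95698
natgas→copper→gold→natgas: 0.821 × 0.608 × 1.88 = 0.93844
natgas→silver→copper→natgas: 0.467 × 1.66 × 1.19 = 0.92251
silver→copper→gold→silver: 1.66 × 0.608 × 0.893 = 0.90129
Maximum is silver→gold→copper→silver at 1.0168; arbitrage exists.

1.0168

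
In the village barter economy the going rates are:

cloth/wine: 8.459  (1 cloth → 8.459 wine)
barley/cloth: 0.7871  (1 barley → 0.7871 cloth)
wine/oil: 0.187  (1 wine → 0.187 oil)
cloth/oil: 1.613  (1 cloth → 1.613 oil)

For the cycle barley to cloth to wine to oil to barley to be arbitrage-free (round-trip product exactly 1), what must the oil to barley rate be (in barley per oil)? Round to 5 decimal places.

0.80317

Known legs of the cycle: 0.7871 × 8.459 × 0.187 = 1.2450607543
For no arbitrage the full-cycle product must be 1, so the missing rate is 1 / 1.2450607543 ≈ 0.8031737.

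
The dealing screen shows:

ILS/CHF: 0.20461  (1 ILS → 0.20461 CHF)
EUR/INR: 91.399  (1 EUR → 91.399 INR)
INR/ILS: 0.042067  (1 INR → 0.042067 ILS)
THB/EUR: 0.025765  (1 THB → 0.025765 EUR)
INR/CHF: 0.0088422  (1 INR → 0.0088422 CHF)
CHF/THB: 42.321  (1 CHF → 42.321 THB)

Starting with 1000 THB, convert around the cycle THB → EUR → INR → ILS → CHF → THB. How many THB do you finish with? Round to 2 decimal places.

857.82

1000 THB × 0.025765 = 25.765 EUR
25.765 EUR × 91.399 = 2354.895235 INR
2354.895235 INR × 0.042067 = 99.063377850745 ILS
99.063377850745 ILS × 0.20461 = 20.26935774204093445 CHF
20.26935774204093445 CHF × 42.321 = 857.81948900091438685845 THB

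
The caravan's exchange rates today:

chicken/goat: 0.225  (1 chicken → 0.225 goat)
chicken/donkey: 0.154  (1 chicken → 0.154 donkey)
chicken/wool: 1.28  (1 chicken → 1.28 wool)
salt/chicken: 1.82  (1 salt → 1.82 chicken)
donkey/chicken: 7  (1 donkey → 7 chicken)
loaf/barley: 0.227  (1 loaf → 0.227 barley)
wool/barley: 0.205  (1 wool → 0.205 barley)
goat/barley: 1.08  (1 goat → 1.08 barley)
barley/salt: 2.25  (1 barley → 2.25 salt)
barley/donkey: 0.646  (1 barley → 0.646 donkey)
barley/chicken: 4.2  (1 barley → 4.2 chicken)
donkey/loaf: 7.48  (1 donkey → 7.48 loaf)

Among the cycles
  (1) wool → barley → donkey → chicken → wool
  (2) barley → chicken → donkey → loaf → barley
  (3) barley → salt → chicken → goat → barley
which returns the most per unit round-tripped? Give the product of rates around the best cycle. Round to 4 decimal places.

1.1866

(1) 0.205 × 0.646 × 7 × 1.28 = 1.18657
(2) 4.2 × 0.154 × 7.48 × 0.227 = 1.09824
(3) 2.25 × 1.82 × 0.225 × 1.08 = 0.99509
Highest is cycle (1) at 1.1866 (>1, arbitrage).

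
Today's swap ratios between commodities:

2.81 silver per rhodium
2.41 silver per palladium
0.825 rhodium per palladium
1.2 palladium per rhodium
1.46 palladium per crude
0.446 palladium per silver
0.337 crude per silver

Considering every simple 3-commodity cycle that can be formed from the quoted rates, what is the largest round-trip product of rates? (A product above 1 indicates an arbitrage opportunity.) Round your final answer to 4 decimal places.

palladium→silver→crude→palladium: 2.41 × 0.337 × 1.46 = 1.18577
rhodium→silver→palladium→rhodium: 2.81 × 0.446 × 0.825 = 1.03394
Maximum is palladium→silver→crude→palladium at 1.1858; arbitrage exists.

1.1858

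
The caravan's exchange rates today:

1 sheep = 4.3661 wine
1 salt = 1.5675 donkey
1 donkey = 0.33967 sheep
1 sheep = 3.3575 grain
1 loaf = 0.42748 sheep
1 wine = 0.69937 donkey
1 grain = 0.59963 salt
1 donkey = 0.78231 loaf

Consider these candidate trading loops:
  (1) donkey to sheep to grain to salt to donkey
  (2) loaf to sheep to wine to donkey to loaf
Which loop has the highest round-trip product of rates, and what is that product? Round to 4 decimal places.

1.0719

(1) 0.33967 × 3.3575 × 0.59963 × 1.5675 = 1.07192
(2) 0.42748 × 4.3661 × 0.69937 × 0.78231 = 1.02116
Highest is cycle (1) at 1.0719 (>1, arbitrage).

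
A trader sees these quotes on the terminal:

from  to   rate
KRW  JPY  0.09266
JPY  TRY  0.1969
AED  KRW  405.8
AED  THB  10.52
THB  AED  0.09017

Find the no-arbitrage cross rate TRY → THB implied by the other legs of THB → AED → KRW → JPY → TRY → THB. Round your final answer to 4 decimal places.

Known legs of the cycle: 0.09017 × 405.8 × 0.09266 × 0.1969 = 0.667593538187444
For no arbitrage the full-cycle product must be 1, so the missing rate is 1 / 0.667593538187444 ≈ 1.497917.

1.4979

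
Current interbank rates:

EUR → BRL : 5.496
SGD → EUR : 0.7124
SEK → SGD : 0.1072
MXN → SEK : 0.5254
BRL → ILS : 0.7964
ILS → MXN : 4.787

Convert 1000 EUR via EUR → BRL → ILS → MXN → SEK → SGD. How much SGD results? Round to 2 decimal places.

1000 EUR × 5.496 = 5496 BRL
5496 BRL × 0.7964 = 4377.0144 ILS
4377.0144 ILS × 4.787 = 20952.7679328 MXN
20952.7679328 MXN × 0.5254 = 11008.58427189312 SEK
11008.58427189312 SEK × 0.1072 = 1180.120233946942464 SGD

1180.12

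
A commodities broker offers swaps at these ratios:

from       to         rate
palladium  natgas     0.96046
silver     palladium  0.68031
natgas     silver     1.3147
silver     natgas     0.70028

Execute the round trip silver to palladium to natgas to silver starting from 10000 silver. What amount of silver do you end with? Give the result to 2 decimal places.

10000 silver × 0.68031 = 6803.1 palladium
6803.1 palladium × 0.96046 = 6534.105426 natgas
6534.105426 natgas × 1.3147 = 8590.3884035622 silver

8590.39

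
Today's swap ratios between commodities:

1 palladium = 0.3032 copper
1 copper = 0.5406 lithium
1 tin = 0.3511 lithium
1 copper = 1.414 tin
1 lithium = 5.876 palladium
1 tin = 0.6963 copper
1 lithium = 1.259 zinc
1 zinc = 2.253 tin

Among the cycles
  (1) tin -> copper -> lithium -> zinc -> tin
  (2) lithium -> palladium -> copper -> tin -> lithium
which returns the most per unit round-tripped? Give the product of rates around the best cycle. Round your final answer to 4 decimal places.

(1) 0.6963 × 0.5406 × 1.259 × 2.253 = 1.06772
(2) 5.876 × 0.3032 × 1.414 × 0.3511 = 0.88449
Highest is cycle (1) at 1.0677 (>1, arbitrage).

1.0677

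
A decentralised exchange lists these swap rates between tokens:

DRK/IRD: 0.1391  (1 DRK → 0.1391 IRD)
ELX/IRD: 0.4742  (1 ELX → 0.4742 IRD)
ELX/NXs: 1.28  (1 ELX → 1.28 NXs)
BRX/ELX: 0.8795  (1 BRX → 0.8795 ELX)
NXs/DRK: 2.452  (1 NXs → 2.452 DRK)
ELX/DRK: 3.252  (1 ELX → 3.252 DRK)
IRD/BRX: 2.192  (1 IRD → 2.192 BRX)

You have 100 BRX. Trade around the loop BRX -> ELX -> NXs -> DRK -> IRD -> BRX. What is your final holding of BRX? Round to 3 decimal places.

84.165

100 BRX × 0.8795 = 87.95 ELX
87.95 ELX × 1.28 = 112.576 NXs
112.576 NXs × 2.452 = 276.036352 DRK
276.036352 DRK × 0.1391 = 38.3966565632 IRD
38.3966565632 IRD × 2.192 = 84.1654711865344 BRX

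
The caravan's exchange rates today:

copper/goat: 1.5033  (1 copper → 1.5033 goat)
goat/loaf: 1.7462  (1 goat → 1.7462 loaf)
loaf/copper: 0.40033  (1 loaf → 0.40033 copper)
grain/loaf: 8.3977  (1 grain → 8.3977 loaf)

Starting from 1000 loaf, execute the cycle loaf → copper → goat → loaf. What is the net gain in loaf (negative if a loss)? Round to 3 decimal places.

50.891

1000 loaf × 0.40033 = 400.33 copper
400.33 copper × 1.5033 = 601.816089 goat
601.816089 goat × 1.7462 = 1050.8912546118 loaf
Net change: 1050.8912546118 − 1000 = 50.8912546118 loaf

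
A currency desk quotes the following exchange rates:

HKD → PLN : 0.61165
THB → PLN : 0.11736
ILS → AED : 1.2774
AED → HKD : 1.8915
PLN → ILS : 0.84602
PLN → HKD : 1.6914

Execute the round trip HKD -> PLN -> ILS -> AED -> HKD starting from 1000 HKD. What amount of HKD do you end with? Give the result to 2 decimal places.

1250.31

1000 HKD × 0.61165 = 611.65 PLN
611.65 PLN × 0.84602 = 517.468133 ILS
517.468133 ILS × 1.2774 = 661.0137930942 AED
661.0137930942 AED × 1.8915 = 1250.3075896376793 HKD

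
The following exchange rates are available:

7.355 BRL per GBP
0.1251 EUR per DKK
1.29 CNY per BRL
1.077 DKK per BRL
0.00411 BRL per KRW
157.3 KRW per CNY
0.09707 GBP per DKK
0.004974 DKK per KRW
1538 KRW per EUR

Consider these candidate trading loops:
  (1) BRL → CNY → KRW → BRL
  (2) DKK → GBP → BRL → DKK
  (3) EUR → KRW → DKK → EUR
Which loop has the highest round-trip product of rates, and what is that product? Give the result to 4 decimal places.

(1) 1.29 × 157.3 × 0.00411 = 0.83399
(2) 0.09707 × 7.355 × 1.077 = 0.76892
(3) 1538 × 0.004974 × 0.1251 = 0.95702
Highest is cycle (3) at 0.9570 (≤1, no arbitrage).

0.9570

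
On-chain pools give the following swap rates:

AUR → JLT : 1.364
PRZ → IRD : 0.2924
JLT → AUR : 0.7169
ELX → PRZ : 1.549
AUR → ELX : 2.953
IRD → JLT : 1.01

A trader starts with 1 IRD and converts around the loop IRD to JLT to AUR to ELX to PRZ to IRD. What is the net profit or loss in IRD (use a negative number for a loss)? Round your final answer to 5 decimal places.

-0.03156

1 IRD × 1.01 = 1.01 JLT
1.01 JLT × 0.7169 = 0.724069 AUR
0.724069 AUR × 2.953 = 2.138175757 ELX
2.138175757 ELX × 1.549 = 3.312034247593 PRZ
3.312034247593 PRZ × 0.2924 = 0.9684388139961932 IRD
Net change: 0.9684388139961932 − 1 = -0.0315611860038068 IRD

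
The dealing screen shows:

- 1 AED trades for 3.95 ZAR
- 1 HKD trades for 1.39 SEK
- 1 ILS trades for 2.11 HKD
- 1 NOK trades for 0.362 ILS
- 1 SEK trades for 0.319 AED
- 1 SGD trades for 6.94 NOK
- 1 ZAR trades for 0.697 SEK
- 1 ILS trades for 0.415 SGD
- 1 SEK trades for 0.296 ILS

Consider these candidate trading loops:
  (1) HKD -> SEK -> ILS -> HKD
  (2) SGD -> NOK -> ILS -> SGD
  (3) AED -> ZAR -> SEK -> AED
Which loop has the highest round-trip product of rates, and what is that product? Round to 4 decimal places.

(1) 1.39 × 0.296 × 2.11 = 0.86814
(2) 6.94 × 0.362 × 0.415 = 1.04260
(3) 3.95 × 0.697 × 0.319 = 0.87825
Highest is cycle (2) at 1.0426 (>1, arbitrage).

1.0426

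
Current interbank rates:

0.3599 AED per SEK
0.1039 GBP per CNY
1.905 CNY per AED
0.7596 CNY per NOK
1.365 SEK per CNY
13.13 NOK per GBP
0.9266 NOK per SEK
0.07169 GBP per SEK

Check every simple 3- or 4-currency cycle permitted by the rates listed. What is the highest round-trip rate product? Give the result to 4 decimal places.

1.0363

NOK→CNY→GBP→NOK: 0.7596 × 0.1039 × 13.13 = 1.03625
SEK→GBP→NOK→CNY→SEK: 0.07169 × 13.13 × 0.7596 × 1.365 = 0.97598
SEK→NOK→CNY→SEK: 0.9266 × 0.7596 × 1.365 = 0.96075
SEK→AED→CNY→SEK: 0.3599 × 1.905 × 1.365 = 0.93586
Maximum is NOK→CNY→GBP→NOK at 1.0363; arbitrage exists.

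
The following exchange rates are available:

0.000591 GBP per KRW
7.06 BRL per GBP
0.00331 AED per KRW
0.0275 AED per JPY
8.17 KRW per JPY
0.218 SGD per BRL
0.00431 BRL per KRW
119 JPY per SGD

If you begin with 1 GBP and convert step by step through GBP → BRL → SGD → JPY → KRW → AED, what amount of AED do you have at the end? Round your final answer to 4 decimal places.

1 GBP × 7.06 = 7.06 BRL
7.06 BRL × 0.218 = 1.53908 SGD
1.53908 SGD × 119 = 183.15052 JPY
183.15052 JPY × 8.17 = 1496.3397484 KRW
1496.3397484 KRW × 0.00331 = 4.952884567204 AED

4.9529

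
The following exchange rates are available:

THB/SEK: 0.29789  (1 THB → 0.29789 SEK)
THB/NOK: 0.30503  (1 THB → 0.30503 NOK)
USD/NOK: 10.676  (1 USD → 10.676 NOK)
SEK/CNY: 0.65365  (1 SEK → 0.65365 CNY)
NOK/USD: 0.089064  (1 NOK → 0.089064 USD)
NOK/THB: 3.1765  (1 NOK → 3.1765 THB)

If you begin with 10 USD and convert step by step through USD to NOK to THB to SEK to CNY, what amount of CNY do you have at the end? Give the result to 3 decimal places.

66.033

10 USD × 10.676 = 106.76 NOK
106.76 NOK × 3.1765 = 339.12314 THB
339.12314 THB × 0.29789 = 101.0213921746 SEK
101.0213921746 SEK × 0.65365 = 66.03263299492729 CNY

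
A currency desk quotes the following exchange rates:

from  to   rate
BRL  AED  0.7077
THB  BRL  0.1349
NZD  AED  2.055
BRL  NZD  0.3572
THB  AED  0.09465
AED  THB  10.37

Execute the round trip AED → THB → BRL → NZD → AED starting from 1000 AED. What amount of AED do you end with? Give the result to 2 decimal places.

1026.87

1000 AED × 10.37 = 10370 THB
10370 THB × 0.1349 = 1398.913 BRL
1398.913 BRL × 0.3572 = 499.6917236 NZD
499.6917236 NZD × 2.055 = 1026.866491998 AED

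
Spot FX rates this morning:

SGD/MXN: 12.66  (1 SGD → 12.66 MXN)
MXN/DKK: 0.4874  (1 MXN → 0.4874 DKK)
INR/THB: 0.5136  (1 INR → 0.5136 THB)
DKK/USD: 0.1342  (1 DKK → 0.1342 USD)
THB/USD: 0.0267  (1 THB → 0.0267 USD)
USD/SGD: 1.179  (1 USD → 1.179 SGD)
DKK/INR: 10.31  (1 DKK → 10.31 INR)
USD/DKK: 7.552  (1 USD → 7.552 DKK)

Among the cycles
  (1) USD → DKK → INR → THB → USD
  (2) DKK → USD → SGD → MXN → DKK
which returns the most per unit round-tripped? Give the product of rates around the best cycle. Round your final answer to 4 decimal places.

(1) 7.552 × 10.31 × 0.5136 × 0.0267 = 1.06772
(2) 0.1342 × 1.179 × 12.66 × 0.4874 = 0.97631
Highest is cycle (1) at 1.0677 (>1, arbitrage).

1.0677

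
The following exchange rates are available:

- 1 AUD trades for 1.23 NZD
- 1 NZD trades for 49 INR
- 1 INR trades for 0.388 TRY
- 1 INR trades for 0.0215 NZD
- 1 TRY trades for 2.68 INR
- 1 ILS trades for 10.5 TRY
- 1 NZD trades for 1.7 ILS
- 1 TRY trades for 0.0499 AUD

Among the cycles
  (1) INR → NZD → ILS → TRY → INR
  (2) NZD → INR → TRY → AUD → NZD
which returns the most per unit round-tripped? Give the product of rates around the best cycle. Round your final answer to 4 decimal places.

1.1669

(1) 0.0215 × 1.7 × 10.5 × 2.68 = 1.02852
(2) 49 × 0.388 × 0.0499 × 1.23 = 1.16690
Highest is cycle (2) at 1.1669 (>1, arbitrage).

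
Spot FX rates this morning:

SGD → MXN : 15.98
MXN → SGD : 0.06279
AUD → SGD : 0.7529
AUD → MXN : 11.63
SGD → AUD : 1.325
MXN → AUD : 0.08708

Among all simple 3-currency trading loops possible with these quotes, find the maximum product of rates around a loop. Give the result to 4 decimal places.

SGD→MXN→AUD→SGD: 15.98 × 0.08708 × 0.7529 = 1.04769
SGD→AUD→MXN→SGD: 1.325 × 11.63 × 0.06279 = 0.96758
Maximum is SGD→MXN→AUD→SGD at 1.0477; arbitrage exists.

1.0477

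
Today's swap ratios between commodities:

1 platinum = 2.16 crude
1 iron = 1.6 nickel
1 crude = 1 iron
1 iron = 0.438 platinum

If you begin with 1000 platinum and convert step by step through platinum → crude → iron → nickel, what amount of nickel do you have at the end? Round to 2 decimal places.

1000 platinum × 2.16 = 2160 crude
2160 crude × 1 = 2160 iron
2160 iron × 1.6 = 3456 nickel

3456.00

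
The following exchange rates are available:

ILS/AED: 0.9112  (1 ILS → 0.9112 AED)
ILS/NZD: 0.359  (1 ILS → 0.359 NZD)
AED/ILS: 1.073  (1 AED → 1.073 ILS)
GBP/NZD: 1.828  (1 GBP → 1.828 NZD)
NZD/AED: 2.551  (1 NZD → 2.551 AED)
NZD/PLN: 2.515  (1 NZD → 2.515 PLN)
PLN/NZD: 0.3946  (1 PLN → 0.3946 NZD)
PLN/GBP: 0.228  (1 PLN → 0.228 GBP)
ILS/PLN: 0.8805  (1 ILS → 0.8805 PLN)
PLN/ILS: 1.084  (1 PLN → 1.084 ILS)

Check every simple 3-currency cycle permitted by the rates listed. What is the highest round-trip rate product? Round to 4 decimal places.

1.0482

PLN→GBP→NZD→PLN: 0.228 × 1.828 × 2.515 = 1.04821
AED→ILS→NZD→AED: 1.073 × 0.359 × 2.551 = 0.98266
PLN→ILS→NZD→PLN: 1.084 × 0.359 × 2.515 = 0.97873
Maximum is PLN→GBP→NZD→PLN at 1.0482; arbitrage exists.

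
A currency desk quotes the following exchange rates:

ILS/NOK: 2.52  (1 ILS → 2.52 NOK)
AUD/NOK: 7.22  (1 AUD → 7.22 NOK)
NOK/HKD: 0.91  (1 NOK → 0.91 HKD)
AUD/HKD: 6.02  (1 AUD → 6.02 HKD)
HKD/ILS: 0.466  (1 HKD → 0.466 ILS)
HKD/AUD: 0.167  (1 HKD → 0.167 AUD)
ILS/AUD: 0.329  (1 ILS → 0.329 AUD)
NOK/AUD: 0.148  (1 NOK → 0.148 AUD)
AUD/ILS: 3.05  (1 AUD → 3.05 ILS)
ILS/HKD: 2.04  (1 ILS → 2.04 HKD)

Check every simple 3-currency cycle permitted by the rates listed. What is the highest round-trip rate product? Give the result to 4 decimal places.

1.1375

AUD→ILS→NOK→AUD: 3.05 × 2.52 × 0.148 = 1.13753
AUD→NOK→HKD→AUD: 7.22 × 0.91 × 0.167 = 1.09722
NOK→HKD→ILS→NOK: 0.91 × 0.466 × 2.52 = 1.06863
AUD→ILS→HKD→AUD: 3.05 × 2.04 × 0.167 = 1.03907
AUD→HKD→ILS→AUD: 6.02 × 0.466 × 0.329 = 0.92295
Maximum is AUD→ILS→NOK→AUD at 1.1375; arbitrage exists.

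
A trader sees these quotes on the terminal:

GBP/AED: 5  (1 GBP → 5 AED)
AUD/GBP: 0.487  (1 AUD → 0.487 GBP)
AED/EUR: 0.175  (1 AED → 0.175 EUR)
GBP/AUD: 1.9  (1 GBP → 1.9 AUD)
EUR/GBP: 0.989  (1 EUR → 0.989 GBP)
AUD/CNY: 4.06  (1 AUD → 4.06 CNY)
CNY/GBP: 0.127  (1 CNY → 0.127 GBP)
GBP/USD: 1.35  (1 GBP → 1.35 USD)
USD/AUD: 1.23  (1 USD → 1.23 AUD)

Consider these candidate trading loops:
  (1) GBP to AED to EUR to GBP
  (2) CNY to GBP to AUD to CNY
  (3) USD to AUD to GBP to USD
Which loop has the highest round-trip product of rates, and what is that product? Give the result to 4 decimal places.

(1) 5 × 0.175 × 0.989 = 0.86538
(2) 0.127 × 1.9 × 4.06 = 0.97968
(3) 1.23 × 0.487 × 1.35 = 0.80866
Highest is cycle (2) at 0.9797 (≤1, no arbitrage).

0.9797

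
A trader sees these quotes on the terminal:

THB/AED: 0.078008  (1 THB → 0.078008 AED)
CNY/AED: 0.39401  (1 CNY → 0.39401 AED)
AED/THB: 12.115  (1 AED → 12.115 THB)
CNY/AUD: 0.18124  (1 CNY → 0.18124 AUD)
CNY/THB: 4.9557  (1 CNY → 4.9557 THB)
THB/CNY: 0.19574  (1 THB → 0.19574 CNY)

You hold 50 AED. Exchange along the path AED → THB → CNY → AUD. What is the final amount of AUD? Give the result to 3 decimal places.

50 AED × 12.115 = 605.75 THB
605.75 THB × 0.19574 = 118.569505 CNY
118.569505 CNY × 0.18124 = 21.4895370862 AUD

21.490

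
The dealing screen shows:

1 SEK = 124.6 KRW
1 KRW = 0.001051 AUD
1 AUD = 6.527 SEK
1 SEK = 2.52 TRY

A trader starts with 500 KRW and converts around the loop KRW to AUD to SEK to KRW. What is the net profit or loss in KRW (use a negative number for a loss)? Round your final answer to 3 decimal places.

-72.630

500 KRW × 0.001051 = 0.5255 AUD
0.5255 AUD × 6.527 = 3.4299385 SEK
3.4299385 SEK × 124.6 = 427.3703371 KRW
Net change: 427.3703371 − 500 = -72.6296629 KRW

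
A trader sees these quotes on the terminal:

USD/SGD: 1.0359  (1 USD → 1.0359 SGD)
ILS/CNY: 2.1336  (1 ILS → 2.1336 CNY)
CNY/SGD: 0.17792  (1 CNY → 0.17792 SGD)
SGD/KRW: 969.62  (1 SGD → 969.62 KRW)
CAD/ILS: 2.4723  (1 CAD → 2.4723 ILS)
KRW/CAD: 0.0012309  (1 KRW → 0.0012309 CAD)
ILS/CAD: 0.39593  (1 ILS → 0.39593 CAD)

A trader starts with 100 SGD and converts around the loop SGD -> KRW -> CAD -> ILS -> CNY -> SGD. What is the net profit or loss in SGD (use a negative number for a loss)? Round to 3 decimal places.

12.012

100 SGD × 969.62 = 96962 KRW
96962 KRW × 0.0012309 = 119.3505258 CAD
119.3505258 CAD × 2.4723 = 295.07030493534 ILS
295.07030493534 ILS × 2.1336 = 629.562002610041424 CNY
629.562002610041424 CNY × 0.17792 = 112.01167150437857015808 SGD
Net change: 112.01167150437857015808 − 100 = 12.01167150437857015808 SGD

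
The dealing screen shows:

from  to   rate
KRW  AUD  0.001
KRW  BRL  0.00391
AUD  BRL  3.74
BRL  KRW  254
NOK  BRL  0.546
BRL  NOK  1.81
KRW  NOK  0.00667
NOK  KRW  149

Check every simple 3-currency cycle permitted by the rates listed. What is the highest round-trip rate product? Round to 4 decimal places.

NOK→KRW→BRL→NOK: 149 × 0.00391 × 1.81 = 1.05449
AUD→BRL→KRW→AUD: 3.74 × 254 × 0.001 = 0.94996
NOK→BRL→KRW→NOK: 0.546 × 254 × 0.00667 = 0.92502
Maximum is NOK→KRW→BRL→NOK at 1.0545; arbitrage exists.

1.0545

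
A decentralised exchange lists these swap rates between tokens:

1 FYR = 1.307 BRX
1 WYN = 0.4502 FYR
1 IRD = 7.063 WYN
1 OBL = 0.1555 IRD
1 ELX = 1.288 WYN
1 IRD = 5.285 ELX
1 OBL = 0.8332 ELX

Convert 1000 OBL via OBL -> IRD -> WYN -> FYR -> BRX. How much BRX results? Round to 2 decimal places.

1000 OBL × 0.1555 = 155.5 IRD
155.5 IRD × 7.063 = 1098.2965 WYN
1098.2965 WYN × 0.4502 = 494.4530843 FYR
494.4530843 FYR × 1.307 = 646.2501811801 BRX

646.25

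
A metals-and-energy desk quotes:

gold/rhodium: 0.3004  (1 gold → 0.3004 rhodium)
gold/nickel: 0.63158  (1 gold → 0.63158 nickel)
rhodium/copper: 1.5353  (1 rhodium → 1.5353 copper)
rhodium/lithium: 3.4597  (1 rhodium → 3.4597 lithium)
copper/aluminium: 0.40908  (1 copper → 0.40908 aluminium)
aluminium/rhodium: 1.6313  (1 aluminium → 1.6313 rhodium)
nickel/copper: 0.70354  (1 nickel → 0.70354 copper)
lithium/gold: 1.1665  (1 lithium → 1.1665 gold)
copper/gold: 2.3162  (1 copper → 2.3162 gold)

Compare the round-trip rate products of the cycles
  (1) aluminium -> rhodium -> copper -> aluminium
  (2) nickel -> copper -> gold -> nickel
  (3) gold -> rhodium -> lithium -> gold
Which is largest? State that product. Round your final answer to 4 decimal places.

1.2123

(1) 1.6313 × 1.5353 × 0.40908 = 1.02456
(2) 0.70354 × 2.3162 × 0.63158 = 1.02918
(3) 0.3004 × 3.4597 × 1.1665 = 1.21234
Highest is cycle (3) at 1.2123 (>1, arbitrage).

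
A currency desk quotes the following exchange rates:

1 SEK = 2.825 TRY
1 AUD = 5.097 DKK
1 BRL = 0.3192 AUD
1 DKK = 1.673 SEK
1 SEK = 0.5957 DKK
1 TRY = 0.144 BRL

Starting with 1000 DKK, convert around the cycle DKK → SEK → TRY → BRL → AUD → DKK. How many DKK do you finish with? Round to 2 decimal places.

1107.27

1000 DKK × 1.673 = 1673 SEK
1673 SEK × 2.825 = 4726.225 TRY
4726.225 TRY × 0.144 = 680.5764 BRL
680.5764 BRL × 0.3192 = 217.23998688 AUD
217.23998688 AUD × 5.097 = 1107.27221312736 DKK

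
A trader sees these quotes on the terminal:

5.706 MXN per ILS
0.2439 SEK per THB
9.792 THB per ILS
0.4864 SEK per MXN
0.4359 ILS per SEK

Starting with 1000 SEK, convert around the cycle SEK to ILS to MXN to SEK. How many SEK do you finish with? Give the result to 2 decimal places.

1000 SEK × 0.4359 = 435.9 ILS
435.9 ILS × 5.706 = 2487.2454 MXN
2487.2454 MXN × 0.4864 = 1209.79616256 SEK

1209.80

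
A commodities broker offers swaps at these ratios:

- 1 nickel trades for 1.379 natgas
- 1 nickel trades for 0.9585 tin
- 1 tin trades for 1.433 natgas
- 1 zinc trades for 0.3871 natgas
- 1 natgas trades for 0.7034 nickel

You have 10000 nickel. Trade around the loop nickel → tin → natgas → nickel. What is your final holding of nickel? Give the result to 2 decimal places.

9661.41

10000 nickel × 0.9585 = 9585 tin
9585 tin × 1.433 = 13735.305 natgas
13735.305 natgas × 0.7034 = 9661.413537 nickel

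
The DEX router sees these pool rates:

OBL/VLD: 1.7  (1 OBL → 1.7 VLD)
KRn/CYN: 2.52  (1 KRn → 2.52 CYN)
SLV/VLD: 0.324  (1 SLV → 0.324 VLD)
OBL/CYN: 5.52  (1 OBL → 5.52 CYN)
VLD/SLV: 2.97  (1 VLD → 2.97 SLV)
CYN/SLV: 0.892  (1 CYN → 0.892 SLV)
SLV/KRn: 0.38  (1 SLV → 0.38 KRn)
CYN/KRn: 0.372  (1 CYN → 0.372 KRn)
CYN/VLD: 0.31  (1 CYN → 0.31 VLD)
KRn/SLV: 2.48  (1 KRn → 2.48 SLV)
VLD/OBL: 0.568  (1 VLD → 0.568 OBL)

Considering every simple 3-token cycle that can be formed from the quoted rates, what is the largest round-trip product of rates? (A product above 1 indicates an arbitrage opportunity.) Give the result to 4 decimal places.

CYN→VLD→OBL→CYN: 0.31 × 0.568 × 5.52 = 0.97196
CYN→SLV→KRn→CYN: 0.892 × 0.38 × 2.52 = 0.85418
Maximum is CYN→VLD→OBL→CYN at 0.9720; no arbitrage — every cycle loses value.

0.9720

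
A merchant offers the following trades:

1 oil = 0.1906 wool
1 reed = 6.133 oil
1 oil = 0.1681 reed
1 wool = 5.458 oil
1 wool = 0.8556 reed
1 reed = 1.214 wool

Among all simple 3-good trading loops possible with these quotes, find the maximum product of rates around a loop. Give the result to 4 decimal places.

1.1138

oil→reed→wool→oil: 0.1681 × 1.214 × 5.458 = 1.11383
oil→wool→reed→oil: 0.1906 × 0.8556 × 6.133 = 1.00015
Maximum is oil→reed→wool→oil at 1.1138; arbitrage exists.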